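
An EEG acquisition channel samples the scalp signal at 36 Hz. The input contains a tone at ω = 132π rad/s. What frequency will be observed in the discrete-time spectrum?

6 Hz

ω = 132π rad/s → f = ω/(2π) = 66 Hz.
66 Hz mod fs = 30 Hz.
30 Hz > fs/2 = 18 Hz, folds to fs − 30 Hz = 6 Hz.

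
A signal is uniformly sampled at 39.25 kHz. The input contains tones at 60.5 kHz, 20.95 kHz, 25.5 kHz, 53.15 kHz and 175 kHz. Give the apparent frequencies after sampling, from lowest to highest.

13.75 kHz, 13.9 kHz, 18 kHz, 18.3 kHz

fs/2 = 19.625 kHz.
60.5 kHz mod fs = 21.25 kHz.
21.25 kHz > fs/2 = 19.625 kHz, folds to fs − 21.25 kHz = 18 kHz.
20.95 kHz > fs/2 = 19.625 kHz, folds to fs − 20.95 kHz = 18.3 kHz.
25.5 kHz > fs/2 = 19.625 kHz, folds to fs − 25.5 kHz = 13.75 kHz.
53.15 kHz mod fs = 13.9 kHz.
13.9 kHz ≤ fs/2 = 19.625 kHz, appears at 13.9 kHz.
175 kHz mod fs = 18 kHz.
18 kHz ≤ fs/2 = 19.625 kHz, appears at 18 kHz.
Distinct values: {13.75 kHz, 13.9 kHz, 18 kHz, 18.3 kHz}.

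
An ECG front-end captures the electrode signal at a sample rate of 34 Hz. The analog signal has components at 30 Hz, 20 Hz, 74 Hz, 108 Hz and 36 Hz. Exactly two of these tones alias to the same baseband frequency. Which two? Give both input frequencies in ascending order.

74 Hz, 108 Hz

fs/2 = 17 Hz.
30 Hz > fs/2 = 17 Hz, folds to fs − 30 Hz = 4 Hz.
20 Hz > fs/2 = 17 Hz, folds to fs − 20 Hz = 14 Hz.
74 Hz mod fs = 6 Hz.
6 Hz ≤ fs/2 = 17 Hz, appears at 6 Hz.
108 Hz mod fs = 6 Hz.
6 Hz ≤ fs/2 = 17 Hz, appears at 6 Hz.
36 Hz mod fs = 2 Hz.
2 Hz ≤ fs/2 = 17 Hz, appears at 2 Hz.
74 Hz and 108 Hz both map to 6 Hz.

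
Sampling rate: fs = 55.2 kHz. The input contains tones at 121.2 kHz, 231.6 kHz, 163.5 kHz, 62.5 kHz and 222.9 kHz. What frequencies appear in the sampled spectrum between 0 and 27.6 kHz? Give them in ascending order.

fs/2 = 27.6 kHz.
121.2 kHz mod fs = 10.8 kHz.
10.8 kHz ≤ fs/2 = 27.6 kHz, appears at 10.8 kHz.
231.6 kHz mod fs = 10.8 kHz.
10.8 kHz ≤ fs/2 = 27.6 kHz, appears at 10.8 kHz.
163.5 kHz mod fs = 53.1 kHz.
53.1 kHz > fs/2 = 27.6 kHz, folds to fs − 53.1 kHz = 2.1 kHz.
62.5 kHz mod fs = 7.3 kHz.
7.3 kHz ≤ fs/2 = 27.6 kHz, appears at 7.3 kHz.
222.9 kHz mod fs = 2.1 kHz.
2.1 kHz ≤ fs/2 = 27.6 kHz, appears at 2.1 kHz.
Distinct values: {2.1 kHz, 7.3 kHz, 10.8 kHz}.

2.1 kHz, 7.3 kHz, 10.8 kHz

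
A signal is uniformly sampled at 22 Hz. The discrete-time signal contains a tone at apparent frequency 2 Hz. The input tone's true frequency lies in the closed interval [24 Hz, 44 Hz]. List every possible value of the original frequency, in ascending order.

Frequencies that alias to 2 Hz are k·fs ± 2 Hz for integer k ≥ 0.
k=0: 2 Hz.
k=1: 20 Hz, 24 Hz.
k=2: 42 Hz, 46 Hz.
k=3: 64 Hz, 68 Hz.
Within [24 Hz, 44 Hz]: 24 Hz, 42 Hz.

24 Hz, 42 Hz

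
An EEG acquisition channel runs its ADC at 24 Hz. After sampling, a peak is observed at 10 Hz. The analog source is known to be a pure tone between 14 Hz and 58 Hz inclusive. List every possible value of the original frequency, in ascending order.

14 Hz, 34 Hz, 38 Hz, 58 Hz

Frequencies that alias to 10 Hz are k·fs ± 10 Hz for integer k ≥ 0.
k=0: 10 Hz.
k=1: 14 Hz, 34 Hz.
k=2: 38 Hz, 58 Hz.
k=3: 62 Hz, 82 Hz.
Within [14 Hz, 58 Hz]: 14 Hz, 34 Hz, 38 Hz, 58 Hz.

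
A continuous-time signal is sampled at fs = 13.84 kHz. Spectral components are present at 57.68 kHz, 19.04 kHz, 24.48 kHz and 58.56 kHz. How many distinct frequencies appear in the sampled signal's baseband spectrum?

3

fs/2 = 6.92 kHz.
57.68 kHz mod fs = 2.32 kHz.
2.32 kHz ≤ fs/2 = 6.92 kHz, appears at 2.32 kHz.
19.04 kHz mod fs = 5.2 kHz.
5.2 kHz ≤ fs/2 = 6.92 kHz, appears at 5.2 kHz.
24.48 kHz mod fs = 10.64 kHz.
10.64 kHz > fs/2 = 6.92 kHz, folds to fs − 10.64 kHz = 3.2 kHz.
58.56 kHz mod fs = 3.2 kHz.
3.2 kHz ≤ fs/2 = 6.92 kHz, appears at 3.2 kHz.
Distinct values: {2.32 kHz, 3.2 kHz, 5.2 kHz} → 3.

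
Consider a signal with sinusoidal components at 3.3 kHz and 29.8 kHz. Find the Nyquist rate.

Highest-frequency component: 29.8 kHz.
Nyquist rate = 2 × 29.8 kHz = 59.6 kHz.

59.6 kHz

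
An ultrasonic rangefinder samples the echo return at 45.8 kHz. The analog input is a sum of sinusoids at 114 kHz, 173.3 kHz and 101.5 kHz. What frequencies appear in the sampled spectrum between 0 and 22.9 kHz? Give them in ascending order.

9.9 kHz, 22.4 kHz

fs/2 = 22.9 kHz.
114 kHz mod fs = 22.4 kHz.
22.4 kHz ≤ fs/2 = 22.9 kHz, appears at 22.4 kHz.
173.3 kHz mod fs = 35.9 kHz.
35.9 kHz > fs/2 = 22.9 kHz, folds to fs − 35.9 kHz = 9.9 kHz.
101.5 kHz mod fs = 9.9 kHz.
9.9 kHz ≤ fs/2 = 22.9 kHz, appears at 9.9 kHz.
Distinct values: {9.9 kHz, 22.4 kHz}.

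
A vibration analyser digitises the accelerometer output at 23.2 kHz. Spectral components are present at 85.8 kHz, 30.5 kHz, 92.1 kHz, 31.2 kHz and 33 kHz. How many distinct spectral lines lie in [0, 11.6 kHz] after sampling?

fs/2 = 11.6 kHz.
85.8 kHz mod fs = 16.2 kHz.
16.2 kHz > fs/2 = 11.6 kHz, folds to fs − 16.2 kHz = 7 kHz.
30.5 kHz mod fs = 7.3 kHz.
7.3 kHz ≤ fs/2 = 11.6 kHz, appears at 7.3 kHz.
92.1 kHz mod fs = 22.5 kHz.
22.5 kHz > fs/2 = 11.6 kHz, folds to fs − 22.5 kHz = 0.7 kHz.
31.2 kHz mod fs = 8 kHz.
8 kHz ≤ fs/2 = 11.6 kHz, appears at 8 kHz.
33 kHz mod fs = 9.8 kHz.
9.8 kHz ≤ fs/2 = 11.6 kHz, appears at 9.8 kHz.
Distinct values: {0.7 kHz, 7 kHz, 7.3 kHz, 8 kHz, 9.8 kHz} → 5.

5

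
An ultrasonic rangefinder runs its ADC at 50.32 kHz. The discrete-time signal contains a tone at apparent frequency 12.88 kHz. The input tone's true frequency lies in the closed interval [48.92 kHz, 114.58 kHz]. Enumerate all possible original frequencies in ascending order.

63.2 kHz, 87.76 kHz, 113.52 kHz

Frequencies that alias to 12.88 kHz are k·fs ± 12.88 kHz for integer k ≥ 0.
k=0: 12.88 kHz.
k=1: 37.44 kHz, 63.2 kHz.
k=2: 87.76 kHz, 113.52 kHz.
k=3: 138.08 kHz, 163.84 kHz.
Within [48.92 kHz, 114.58 kHz]: 63.2 kHz, 87.76 kHz, 113.52 kHz.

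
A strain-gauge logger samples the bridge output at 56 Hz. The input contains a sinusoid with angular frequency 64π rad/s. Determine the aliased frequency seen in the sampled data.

ω = 64π rad/s → f = ω/(2π) = 32 Hz.
32 Hz > fs/2 = 28 Hz, folds to fs − 32 Hz = 24 Hz.

24 Hz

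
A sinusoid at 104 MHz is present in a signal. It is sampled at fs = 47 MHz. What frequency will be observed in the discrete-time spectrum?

10 MHz

104 MHz mod fs = 10 MHz.
10 MHz ≤ fs/2 = 23.5 MHz, appears at 10 MHz.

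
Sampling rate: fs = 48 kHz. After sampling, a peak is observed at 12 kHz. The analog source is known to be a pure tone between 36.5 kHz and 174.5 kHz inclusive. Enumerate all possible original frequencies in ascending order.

Frequencies that alias to 12 kHz are k·fs ± 12 kHz for integer k ≥ 0.
k=0: 12 kHz.
k=1: 36 kHz, 60 kHz.
k=2: 84 kHz, 108 kHz.
k=3: 132 kHz, 156 kHz.
k=4: 180 kHz, 204 kHz.
Within [36.5 kHz, 174.5 kHz]: 60 kHz, 84 kHz, 108 kHz, 132 kHz, 156 kHz.

60 kHz, 84 kHz, 108 kHz, 132 kHz, 156 kHz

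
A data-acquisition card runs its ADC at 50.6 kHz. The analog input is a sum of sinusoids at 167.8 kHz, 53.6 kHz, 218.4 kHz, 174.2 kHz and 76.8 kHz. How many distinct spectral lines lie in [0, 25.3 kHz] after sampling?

fs/2 = 25.3 kHz.
167.8 kHz mod fs = 16 kHz.
16 kHz ≤ fs/2 = 25.3 kHz, appears at 16 kHz.
53.6 kHz mod fs = 3 kHz.
3 kHz ≤ fs/2 = 25.3 kHz, appears at 3 kHz.
218.4 kHz mod fs = 16 kHz.
16 kHz ≤ fs/2 = 25.3 kHz, appears at 16 kHz.
174.2 kHz mod fs = 22.4 kHz.
22.4 kHz ≤ fs/2 = 25.3 kHz, appears at 22.4 kHz.
76.8 kHz mod fs = 26.2 kHz.
26.2 kHz > fs/2 = 25.3 kHz, folds to fs − 26.2 kHz = 24.4 kHz.
Distinct values: {3 kHz, 16 kHz, 22.4 kHz, 24.4 kHz} → 4.

4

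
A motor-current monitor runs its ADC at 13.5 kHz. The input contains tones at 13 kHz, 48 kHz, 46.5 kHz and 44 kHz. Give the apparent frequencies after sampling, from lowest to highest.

fs/2 = 6.75 kHz.
13 kHz > fs/2 = 6.75 kHz, folds to fs − 13 kHz = 0.5 kHz.
48 kHz mod fs = 7.5 kHz.
7.5 kHz > fs/2 = 6.75 kHz, folds to fs − 7.5 kHz = 6 kHz.
46.5 kHz mod fs = 6 kHz.
6 kHz ≤ fs/2 = 6.75 kHz, appears at 6 kHz.
44 kHz mod fs = 3.5 kHz.
3.5 kHz ≤ fs/2 = 6.75 kHz, appears at 3.5 kHz.
Distinct values: {0.5 kHz, 3.5 kHz, 6 kHz}.

0.5 kHz, 3.5 kHz, 6 kHz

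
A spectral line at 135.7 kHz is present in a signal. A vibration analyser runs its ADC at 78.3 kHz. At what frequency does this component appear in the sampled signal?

135.7 kHz mod fs = 57.4 kHz.
57.4 kHz > fs/2 = 39.15 kHz, folds to fs − 57.4 kHz = 20.9 kHz.

20.9 kHz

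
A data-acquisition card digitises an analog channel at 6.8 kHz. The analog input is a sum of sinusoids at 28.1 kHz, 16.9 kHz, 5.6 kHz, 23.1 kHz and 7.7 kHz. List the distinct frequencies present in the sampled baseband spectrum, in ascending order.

fs/2 = 3.4 kHz.
28.1 kHz mod fs = 0.9 kHz.
0.9 kHz ≤ fs/2 = 3.4 kHz, appears at 0.9 kHz.
16.9 kHz mod fs = 3.3 kHz.
3.3 kHz ≤ fs/2 = 3.4 kHz, appears at 3.3 kHz.
5.6 kHz > fs/2 = 3.4 kHz, folds to fs − 5.6 kHz = 1.2 kHz.
23.1 kHz mod fs = 2.7 kHz.
2.7 kHz ≤ fs/2 = 3.4 kHz, appears at 2.7 kHz.
7.7 kHz mod fs = 0.9 kHz.
0.9 kHz ≤ fs/2 = 3.4 kHz, appears at 0.9 kHz.
Distinct values: {0.9 kHz, 1.2 kHz, 2.7 kHz, 3.3 kHz}.

0.9 kHz, 1.2 kHz, 2.7 kHz, 3.3 kHz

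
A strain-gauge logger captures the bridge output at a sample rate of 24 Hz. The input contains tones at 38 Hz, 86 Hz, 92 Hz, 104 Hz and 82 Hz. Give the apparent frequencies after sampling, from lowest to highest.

4 Hz, 8 Hz, 10 Hz

fs/2 = 12 Hz.
38 Hz mod fs = 14 Hz.
14 Hz > fs/2 = 12 Hz, folds to fs − 14 Hz = 10 Hz.
86 Hz mod fs = 14 Hz.
14 Hz > fs/2 = 12 Hz, folds to fs − 14 Hz = 10 Hz.
92 Hz mod fs = 20 Hz.
20 Hz > fs/2 = 12 Hz, folds to fs − 20 Hz = 4 Hz.
104 Hz mod fs = 8 Hz.
8 Hz ≤ fs/2 = 12 Hz, appears at 8 Hz.
82 Hz mod fs = 10 Hz.
10 Hz ≤ fs/2 = 12 Hz, appears at 10 Hz.
Distinct values: {4 Hz, 8 Hz, 10 Hz}.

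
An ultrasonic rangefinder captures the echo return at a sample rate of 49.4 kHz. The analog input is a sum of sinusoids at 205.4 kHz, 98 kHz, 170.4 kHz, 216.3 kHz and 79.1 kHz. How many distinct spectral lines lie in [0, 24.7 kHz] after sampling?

5

fs/2 = 24.7 kHz.
205.4 kHz mod fs = 7.8 kHz.
7.8 kHz ≤ fs/2 = 24.7 kHz, appears at 7.8 kHz.
98 kHz mod fs = 48.6 kHz.
48.6 kHz > fs/2 = 24.7 kHz, folds to fs − 48.6 kHz = 0.8 kHz.
170.4 kHz mod fs = 22.2 kHz.
22.2 kHz ≤ fs/2 = 24.7 kHz, appears at 22.2 kHz.
216.3 kHz mod fs = 18.7 kHz.
18.7 kHz ≤ fs/2 = 24.7 kHz, appears at 18.7 kHz.
79.1 kHz mod fs = 29.7 kHz.
29.7 kHz > fs/2 = 24.7 kHz, folds to fs − 29.7 kHz = 19.7 kHz.
Distinct values: {0.8 kHz, 7.8 kHz, 18.7 kHz, 19.7 kHz, 22.2 kHz} → 5.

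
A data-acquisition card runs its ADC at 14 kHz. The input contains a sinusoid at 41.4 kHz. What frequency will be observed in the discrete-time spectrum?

0.6 kHz

41.4 kHz mod fs = 13.4 kHz.
13.4 kHz > fs/2 = 7 kHz, folds to fs − 13.4 kHz = 0.6 kHz.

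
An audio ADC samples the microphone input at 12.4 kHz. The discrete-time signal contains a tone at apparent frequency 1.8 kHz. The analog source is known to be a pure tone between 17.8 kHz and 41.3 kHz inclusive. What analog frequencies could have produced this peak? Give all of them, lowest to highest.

23 kHz, 26.6 kHz, 35.4 kHz, 39 kHz

Frequencies that alias to 1.8 kHz are k·fs ± 1.8 kHz for integer k ≥ 0.
k=0: 1.8 kHz.
k=1: 10.6 kHz, 14.2 kHz.
k=2: 23 kHz, 26.6 kHz.
k=3: 35.4 kHz, 39 kHz.
k=4: 47.8 kHz, 51.4 kHz.
Within [17.8 kHz, 41.3 kHz]: 23 kHz, 26.6 kHz, 35.4 kHz, 39 kHz.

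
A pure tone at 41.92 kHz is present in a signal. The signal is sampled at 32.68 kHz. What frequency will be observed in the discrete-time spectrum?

41.92 kHz mod fs = 9.24 kHz.
9.24 kHz ≤ fs/2 = 16.34 kHz, appears at 9.24 kHz.

9.24 kHz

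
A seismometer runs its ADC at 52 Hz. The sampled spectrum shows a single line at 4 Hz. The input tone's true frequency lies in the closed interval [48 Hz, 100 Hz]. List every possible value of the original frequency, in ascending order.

48 Hz, 56 Hz, 100 Hz

Frequencies that alias to 4 Hz are k·fs ± 4 Hz for integer k ≥ 0.
k=0: 4 Hz.
k=1: 48 Hz, 56 Hz.
k=2: 100 Hz, 108 Hz.
k=3: 152 Hz, 160 Hz.
Within [48 Hz, 100 Hz]: 48 Hz, 56 Hz, 100 Hz.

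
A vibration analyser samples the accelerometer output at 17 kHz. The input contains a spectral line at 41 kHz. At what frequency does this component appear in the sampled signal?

7 kHz

41 kHz mod fs = 7 kHz.
7 kHz ≤ fs/2 = 8.5 kHz, appears at 7 kHz.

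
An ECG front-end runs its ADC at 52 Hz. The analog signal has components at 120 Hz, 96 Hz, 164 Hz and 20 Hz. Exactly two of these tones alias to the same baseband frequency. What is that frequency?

fs/2 = 26 Hz.
120 Hz mod fs = 16 Hz.
16 Hz ≤ fs/2 = 26 Hz, appears at 16 Hz.
96 Hz mod fs = 44 Hz.
44 Hz > fs/2 = 26 Hz, folds to fs − 44 Hz = 8 Hz.
164 Hz mod fs = 8 Hz.
8 Hz ≤ fs/2 = 26 Hz, appears at 8 Hz.
20 Hz ≤ fs/2 = 26 Hz, passes unchanged.
96 Hz and 164 Hz both map to 8 Hz.

8 Hz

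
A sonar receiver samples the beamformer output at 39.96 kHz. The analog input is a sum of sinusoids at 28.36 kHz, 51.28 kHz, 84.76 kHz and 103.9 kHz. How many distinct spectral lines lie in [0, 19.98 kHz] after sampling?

4

fs/2 = 19.98 kHz.
28.36 kHz > fs/2 = 19.98 kHz, folds to fs − 28.36 kHz = 11.6 kHz.
51.28 kHz mod fs = 11.32 kHz.
11.32 kHz ≤ fs/2 = 19.98 kHz, appears at 11.32 kHz.
84.76 kHz mod fs = 4.84 kHz.
4.84 kHz ≤ fs/2 = 19.98 kHz, appears at 4.84 kHz.
103.9 kHz mod fs = 23.98 kHz.
23.98 kHz > fs/2 = 19.98 kHz, folds to fs − 23.98 kHz = 15.98 kHz.
Distinct values: {4.84 kHz, 11.32 kHz, 11.6 kHz, 15.98 kHz} → 4.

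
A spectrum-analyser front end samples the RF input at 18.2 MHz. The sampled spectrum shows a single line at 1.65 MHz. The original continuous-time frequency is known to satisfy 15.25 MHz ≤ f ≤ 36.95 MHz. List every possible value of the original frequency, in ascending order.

16.55 MHz, 19.85 MHz, 34.75 MHz

Frequencies that alias to 1.65 MHz are k·fs ± 1.65 MHz for integer k ≥ 0.
k=0: 1.65 MHz.
k=1: 16.55 MHz, 19.85 MHz.
k=2: 34.75 MHz, 38.05 MHz.
k=3: 52.95 MHz, 56.25 MHz.
Within [15.25 MHz, 36.95 MHz]: 16.55 MHz, 19.85 MHz, 34.75 MHz.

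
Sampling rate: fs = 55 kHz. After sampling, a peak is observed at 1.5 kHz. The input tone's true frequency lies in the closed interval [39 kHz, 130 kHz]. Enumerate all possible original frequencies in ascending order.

53.5 kHz, 56.5 kHz, 108.5 kHz, 111.5 kHz

Frequencies that alias to 1.5 kHz are k·fs ± 1.5 kHz for integer k ≥ 0.
k=0: 1.5 kHz.
k=1: 53.5 kHz, 56.5 kHz.
k=2: 108.5 kHz, 111.5 kHz.
k=3: 163.5 kHz, 166.5 kHz.
Within [39 kHz, 130 kHz]: 53.5 kHz, 56.5 kHz, 108.5 kHz, 111.5 kHz.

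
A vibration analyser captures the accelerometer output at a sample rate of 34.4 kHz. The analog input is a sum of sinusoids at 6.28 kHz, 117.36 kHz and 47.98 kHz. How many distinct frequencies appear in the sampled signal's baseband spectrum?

3

fs/2 = 17.2 kHz.
6.28 kHz ≤ fs/2 = 17.2 kHz, passes unchanged.
117.36 kHz mod fs = 14.16 kHz.
14.16 kHz ≤ fs/2 = 17.2 kHz, appears at 14.16 kHz.
47.98 kHz mod fs = 13.58 kHz.
13.58 kHz ≤ fs/2 = 17.2 kHz, appears at 13.58 kHz.
Distinct values: {6.28 kHz, 13.58 kHz, 14.16 kHz} → 3.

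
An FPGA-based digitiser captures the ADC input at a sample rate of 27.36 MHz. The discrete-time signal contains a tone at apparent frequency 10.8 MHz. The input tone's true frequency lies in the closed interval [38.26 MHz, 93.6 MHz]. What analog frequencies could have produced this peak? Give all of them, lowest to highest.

Frequencies that alias to 10.8 MHz are k·fs ± 10.8 MHz for integer k ≥ 0.
k=0: 10.8 MHz.
k=1: 16.56 MHz, 38.16 MHz.
k=2: 43.92 MHz, 65.52 MHz.
k=3: 71.28 MHz, 92.88 MHz.
k=4: 98.64 MHz, 120.24 MHz.
Within [38.26 MHz, 93.6 MHz]: 43.92 MHz, 65.52 MHz, 71.28 MHz, 92.88 MHz.

43.92 MHz, 65.52 MHz, 71.28 MHz, 92.88 MHz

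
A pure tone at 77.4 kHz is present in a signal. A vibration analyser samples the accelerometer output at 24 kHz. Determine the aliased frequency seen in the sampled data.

77.4 kHz mod fs = 5.4 kHz.
5.4 kHz ≤ fs/2 = 12 kHz, appears at 5.4 kHz.

5.4 kHz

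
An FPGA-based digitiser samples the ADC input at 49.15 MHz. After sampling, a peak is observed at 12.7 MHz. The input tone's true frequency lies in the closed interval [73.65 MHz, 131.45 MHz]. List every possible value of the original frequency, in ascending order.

85.6 MHz, 111 MHz

Frequencies that alias to 12.7 MHz are k·fs ± 12.7 MHz for integer k ≥ 0.
k=0: 12.7 MHz.
k=1: 36.45 MHz, 61.85 MHz.
k=2: 85.6 MHz, 111 MHz.
k=3: 134.75 MHz, 160.15 MHz.
Within [73.65 MHz, 131.45 MHz]: 85.6 MHz, 111 MHz.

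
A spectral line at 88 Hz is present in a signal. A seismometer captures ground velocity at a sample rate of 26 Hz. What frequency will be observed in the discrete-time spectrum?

10 Hz

88 Hz mod fs = 10 Hz.
10 Hz ≤ fs/2 = 13 Hz, appears at 10 Hz.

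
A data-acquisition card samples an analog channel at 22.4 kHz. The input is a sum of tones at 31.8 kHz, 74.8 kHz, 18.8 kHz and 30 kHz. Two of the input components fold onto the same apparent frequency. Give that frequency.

7.6 kHz

fs/2 = 11.2 kHz.
31.8 kHz mod fs = 9.4 kHz.
9.4 kHz ≤ fs/2 = 11.2 kHz, appears at 9.4 kHz.
74.8 kHz mod fs = 7.6 kHz.
7.6 kHz ≤ fs/2 = 11.2 kHz, appears at 7.6 kHz.
18.8 kHz > fs/2 = 11.2 kHz, folds to fs − 18.8 kHz = 3.6 kHz.
30 kHz mod fs = 7.6 kHz.
7.6 kHz ≤ fs/2 = 11.2 kHz, appears at 7.6 kHz.
30 kHz and 74.8 kHz both map to 7.6 kHz.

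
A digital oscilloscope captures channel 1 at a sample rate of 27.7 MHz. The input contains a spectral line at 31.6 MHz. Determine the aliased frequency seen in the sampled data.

3.9 MHz

31.6 MHz mod fs = 3.9 MHz.
3.9 MHz ≤ fs/2 = 13.85 MHz, appears at 3.9 MHz.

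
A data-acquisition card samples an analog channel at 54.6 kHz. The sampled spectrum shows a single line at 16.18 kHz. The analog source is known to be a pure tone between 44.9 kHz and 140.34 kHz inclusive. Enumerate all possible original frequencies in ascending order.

Frequencies that alias to 16.18 kHz are k·fs ± 16.18 kHz for integer k ≥ 0.
k=0: 16.18 kHz.
k=1: 38.42 kHz, 70.78 kHz.
k=2: 93.02 kHz, 125.38 kHz.
k=3: 147.62 kHz, 179.98 kHz.
Within [44.9 kHz, 140.34 kHz]: 70.78 kHz, 93.02 kHz, 125.38 kHz.

70.78 kHz, 93.02 kHz, 125.38 kHz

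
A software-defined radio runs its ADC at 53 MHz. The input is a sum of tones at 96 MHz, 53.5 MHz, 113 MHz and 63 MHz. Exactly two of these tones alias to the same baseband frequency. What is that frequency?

fs/2 = 26.5 MHz.
96 MHz mod fs = 43 MHz.
43 MHz > fs/2 = 26.5 MHz, folds to fs − 43 MHz = 10 MHz.
53.5 MHz mod fs = 0.5 MHz.
0.5 MHz ≤ fs/2 = 26.5 MHz, appears at 0.5 MHz.
113 MHz mod fs = 7 MHz.
7 MHz ≤ fs/2 = 26.5 MHz, appears at 7 MHz.
63 MHz mod fs = 10 MHz.
10 MHz ≤ fs/2 = 26.5 MHz, appears at 10 MHz.
63 MHz and 96 MHz both map to 10 MHz.

10 MHz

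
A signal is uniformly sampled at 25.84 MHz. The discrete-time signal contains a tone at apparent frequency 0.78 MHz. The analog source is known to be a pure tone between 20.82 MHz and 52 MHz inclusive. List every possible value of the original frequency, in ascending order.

Frequencies that alias to 0.78 MHz are k·fs ± 0.78 MHz for integer k ≥ 0.
k=0: 0.78 MHz.
k=1: 25.06 MHz, 26.62 MHz.
k=2: 50.9 MHz, 52.46 MHz.
k=3: 76.74 MHz, 78.3 MHz.
Within [20.82 MHz, 52 MHz]: 25.06 MHz, 26.62 MHz, 50.9 MHz.

25.06 MHz, 26.62 MHz, 50.9 MHz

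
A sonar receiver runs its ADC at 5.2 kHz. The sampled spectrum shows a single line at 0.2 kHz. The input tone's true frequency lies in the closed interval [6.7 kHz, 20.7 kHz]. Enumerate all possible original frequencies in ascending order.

10.2 kHz, 10.6 kHz, 15.4 kHz, 15.8 kHz, 20.6 kHz

Frequencies that alias to 0.2 kHz are k·fs ± 0.2 kHz for integer k ≥ 0.
k=0: 0.2 kHz.
k=1: 5 kHz, 5.4 kHz.
k=2: 10.2 kHz, 10.6 kHz.
k=3: 15.4 kHz, 15.8 kHz.
k=4: 20.6 kHz, 21 kHz.
k=5: 25.8 kHz, 26.2 kHz.
Within [6.7 kHz, 20.7 kHz]: 10.2 kHz, 10.6 kHz, 15.4 kHz, 15.8 kHz, 20.6 kHz.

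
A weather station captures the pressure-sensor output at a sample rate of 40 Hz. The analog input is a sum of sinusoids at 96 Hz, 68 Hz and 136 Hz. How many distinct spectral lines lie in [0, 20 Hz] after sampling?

fs/2 = 20 Hz.
96 Hz mod fs = 16 Hz.
16 Hz ≤ fs/2 = 20 Hz, appears at 16 Hz.
68 Hz mod fs = 28 Hz.
28 Hz > fs/2 = 20 Hz, folds to fs − 28 Hz = 12 Hz.
136 Hz mod fs = 16 Hz.
16 Hz ≤ fs/2 = 20 Hz, appears at 16 Hz.
Distinct values: {12 Hz, 16 Hz} → 2.

2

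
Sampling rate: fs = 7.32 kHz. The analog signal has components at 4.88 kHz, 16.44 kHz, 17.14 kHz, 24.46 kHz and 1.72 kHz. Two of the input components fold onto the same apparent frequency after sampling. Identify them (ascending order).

17.14 kHz, 24.46 kHz

fs/2 = 3.66 kHz.
4.88 kHz > fs/2 = 3.66 kHz, folds to fs − 4.88 kHz = 2.44 kHz.
16.44 kHz mod fs = 1.8 kHz.
1.8 kHz ≤ fs/2 = 3.66 kHz, appears at 1.8 kHz.
17.14 kHz mod fs = 2.5 kHz.
2.5 kHz ≤ fs/2 = 3.66 kHz, appears at 2.5 kHz.
24.46 kHz mod fs = 2.5 kHz.
2.5 kHz ≤ fs/2 = 3.66 kHz, appears at 2.5 kHz.
1.72 kHz ≤ fs/2 = 3.66 kHz, passes unchanged.
17.14 kHz and 24.46 kHz both map to 2.5 kHz.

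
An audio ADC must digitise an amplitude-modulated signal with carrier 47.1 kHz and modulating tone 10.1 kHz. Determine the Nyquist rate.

114.4 kHz

AM sidebands sit at fc ± fm = 37 kHz and 57.2 kHz.
Highest-frequency component: 57.2 kHz.
Nyquist rate = 2 × 57.2 kHz = 114.4 kHz.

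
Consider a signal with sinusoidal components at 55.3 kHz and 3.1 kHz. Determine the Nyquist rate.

Highest-frequency component: 55.3 kHz.
Nyquist rate = 2 × 55.3 kHz = 110.6 kHz.

110.6 kHz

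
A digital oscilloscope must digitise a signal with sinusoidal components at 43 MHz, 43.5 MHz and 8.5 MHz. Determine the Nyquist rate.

87 MHz

Highest-frequency component: 43.5 MHz.
Nyquist rate = 2 × 43.5 MHz = 87 MHz.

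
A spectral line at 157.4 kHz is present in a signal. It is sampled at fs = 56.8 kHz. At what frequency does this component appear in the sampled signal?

13 kHz

157.4 kHz mod fs = 43.8 kHz.
43.8 kHz > fs/2 = 28.4 kHz, folds to fs − 43.8 kHz = 13 kHz.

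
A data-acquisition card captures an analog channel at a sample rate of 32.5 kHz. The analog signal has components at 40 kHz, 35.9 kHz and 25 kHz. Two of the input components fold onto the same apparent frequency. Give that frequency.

7.5 kHz

fs/2 = 16.25 kHz.
40 kHz mod fs = 7.5 kHz.
7.5 kHz ≤ fs/2 = 16.25 kHz, appears at 7.5 kHz.
35.9 kHz mod fs = 3.4 kHz.
3.4 kHz ≤ fs/2 = 16.25 kHz, appears at 3.4 kHz.
25 kHz > fs/2 = 16.25 kHz, folds to fs − 25 kHz = 7.5 kHz.
25 kHz and 40 kHz both map to 7.5 kHz.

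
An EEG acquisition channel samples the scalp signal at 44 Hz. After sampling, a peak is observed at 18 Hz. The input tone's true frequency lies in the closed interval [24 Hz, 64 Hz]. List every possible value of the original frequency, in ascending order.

26 Hz, 62 Hz

Frequencies that alias to 18 Hz are k·fs ± 18 Hz for integer k ≥ 0.
k=0: 18 Hz.
k=1: 26 Hz, 62 Hz.
k=2: 70 Hz, 106 Hz.
Within [24 Hz, 64 Hz]: 26 Hz, 62 Hz.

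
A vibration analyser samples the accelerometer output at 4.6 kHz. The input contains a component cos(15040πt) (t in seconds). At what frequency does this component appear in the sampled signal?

1.68 kHz

ω = 15040π rad/s → f = ω/(2π) = 7520 Hz = 7.52 kHz.
7.52 kHz mod fs = 2.92 kHz.
2.92 kHz > fs/2 = 2.3 kHz, folds to fs − 2.92 kHz = 1.68 kHz.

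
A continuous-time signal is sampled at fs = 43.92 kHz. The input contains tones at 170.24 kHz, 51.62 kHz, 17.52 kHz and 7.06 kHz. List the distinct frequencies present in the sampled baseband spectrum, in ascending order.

fs/2 = 21.96 kHz.
170.24 kHz mod fs = 38.48 kHz.
38.48 kHz > fs/2 = 21.96 kHz, folds to fs − 38.48 kHz = 5.44 kHz.
51.62 kHz mod fs = 7.7 kHz.
7.7 kHz ≤ fs/2 = 21.96 kHz, appears at 7.7 kHz.
17.52 kHz ≤ fs/2 = 21.96 kHz, passes unchanged.
7.06 kHz ≤ fs/2 = 21.96 kHz, passes unchanged.
Distinct values: {5.44 kHz, 7.06 kHz, 7.7 kHz, 17.52 kHz}.

5.44 kHz, 7.06 kHz, 7.7 kHz, 17.52 kHz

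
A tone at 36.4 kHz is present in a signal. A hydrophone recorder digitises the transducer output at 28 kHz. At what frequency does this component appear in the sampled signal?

8.4 kHz

36.4 kHz mod fs = 8.4 kHz.
8.4 kHz ≤ fs/2 = 14 kHz, appears at 8.4 kHz.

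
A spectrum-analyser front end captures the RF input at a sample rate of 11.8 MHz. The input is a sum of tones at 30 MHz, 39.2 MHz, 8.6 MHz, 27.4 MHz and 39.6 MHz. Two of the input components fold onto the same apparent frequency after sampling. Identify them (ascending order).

fs/2 = 5.9 MHz.
30 MHz mod fs = 6.4 MHz.
6.4 MHz > fs/2 = 5.9 MHz, folds to fs − 6.4 MHz = 5.4 MHz.
39.2 MHz mod fs = 3.8 MHz.
3.8 MHz ≤ fs/2 = 5.9 MHz, appears at 3.8 MHz.
8.6 MHz > fs/2 = 5.9 MHz, folds to fs − 8.6 MHz = 3.2 MHz.
27.4 MHz mod fs = 3.8 MHz.
3.8 MHz ≤ fs/2 = 5.9 MHz, appears at 3.8 MHz.
39.6 MHz mod fs = 4.2 MHz.
4.2 MHz ≤ fs/2 = 5.9 MHz, appears at 4.2 MHz.
27.4 MHz and 39.2 MHz both map to 3.8 MHz.

27.4 MHz, 39.2 MHz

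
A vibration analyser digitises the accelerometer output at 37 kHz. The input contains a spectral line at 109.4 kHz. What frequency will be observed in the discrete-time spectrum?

109.4 kHz mod fs = 35.4 kHz.
35.4 kHz > fs/2 = 18.5 kHz, folds to fs − 35.4 kHz = 1.6 kHz.

1.6 kHz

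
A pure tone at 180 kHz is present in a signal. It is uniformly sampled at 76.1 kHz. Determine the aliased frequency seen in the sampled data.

27.8 kHz

180 kHz mod fs = 27.8 kHz.
27.8 kHz ≤ fs/2 = 38.05 kHz, appears at 27.8 kHz.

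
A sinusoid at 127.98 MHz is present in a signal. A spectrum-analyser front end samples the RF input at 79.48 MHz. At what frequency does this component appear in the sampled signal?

127.98 MHz mod fs = 48.5 MHz.
48.5 MHz > fs/2 = 39.74 MHz, folds to fs − 48.5 MHz = 30.98 MHz.

30.98 MHz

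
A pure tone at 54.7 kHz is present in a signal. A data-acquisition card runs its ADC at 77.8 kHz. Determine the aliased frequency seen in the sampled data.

54.7 kHz > fs/2 = 38.9 kHz, folds to fs − 54.7 kHz = 23.1 kHz.

23.1 kHz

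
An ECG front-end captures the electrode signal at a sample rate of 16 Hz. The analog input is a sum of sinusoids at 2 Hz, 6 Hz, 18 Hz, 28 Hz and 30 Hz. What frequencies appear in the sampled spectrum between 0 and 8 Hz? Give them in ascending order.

fs/2 = 8 Hz.
2 Hz ≤ fs/2 = 8 Hz, passes unchanged.
6 Hz ≤ fs/2 = 8 Hz, passes unchanged.
18 Hz mod fs = 2 Hz.
2 Hz ≤ fs/2 = 8 Hz, appears at 2 Hz.
28 Hz mod fs = 12 Hz.
12 Hz > fs/2 = 8 Hz, folds to fs − 12 Hz = 4 Hz.
30 Hz mod fs = 14 Hz.
14 Hz > fs/2 = 8 Hz, folds to fs − 14 Hz = 2 Hz.
Distinct values: {2 Hz, 4 Hz, 6 Hz}.

2 Hz, 4 Hz, 6 Hz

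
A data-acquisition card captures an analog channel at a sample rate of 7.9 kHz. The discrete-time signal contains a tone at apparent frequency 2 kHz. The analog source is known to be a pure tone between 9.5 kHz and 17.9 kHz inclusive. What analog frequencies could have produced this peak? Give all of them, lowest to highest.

9.9 kHz, 13.8 kHz, 17.8 kHz

Frequencies that alias to 2 kHz are k·fs ± 2 kHz for integer k ≥ 0.
k=0: 2 kHz.
k=1: 5.9 kHz, 9.9 kHz.
k=2: 13.8 kHz, 17.8 kHz.
k=3: 21.7 kHz, 25.7 kHz.
Within [9.5 kHz, 17.9 kHz]: 9.9 kHz, 13.8 kHz, 17.8 kHz.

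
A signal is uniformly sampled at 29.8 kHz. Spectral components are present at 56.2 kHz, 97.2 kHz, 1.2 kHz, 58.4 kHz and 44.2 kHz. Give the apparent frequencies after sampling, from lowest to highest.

fs/2 = 14.9 kHz.
56.2 kHz mod fs = 26.4 kHz.
26.4 kHz > fs/2 = 14.9 kHz, folds to fs − 26.4 kHz = 3.4 kHz.
97.2 kHz mod fs = 7.8 kHz.
7.8 kHz ≤ fs/2 = 14.9 kHz, appears at 7.8 kHz.
1.2 kHz ≤ fs/2 = 14.9 kHz, passes unchanged.
58.4 kHz mod fs = 28.6 kHz.
28.6 kHz > fs/2 = 14.9 kHz, folds to fs − 28.6 kHz = 1.2 kHz.
44.2 kHz mod fs = 14.4 kHz.
14.4 kHz ≤ fs/2 = 14.9 kHz, appears at 14.4 kHz.
Distinct values: {1.2 kHz, 3.4 kHz, 7.8 kHz, 14.4 kHz}.

1.2 kHz, 3.4 kHz, 7.8 kHz, 14.4 kHz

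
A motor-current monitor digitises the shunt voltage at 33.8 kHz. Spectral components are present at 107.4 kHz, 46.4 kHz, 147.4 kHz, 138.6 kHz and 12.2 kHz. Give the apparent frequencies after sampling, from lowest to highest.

3.4 kHz, 6 kHz, 12.2 kHz, 12.6 kHz

fs/2 = 16.9 kHz.
107.4 kHz mod fs = 6 kHz.
6 kHz ≤ fs/2 = 16.9 kHz, appears at 6 kHz.
46.4 kHz mod fs = 12.6 kHz.
12.6 kHz ≤ fs/2 = 16.9 kHz, appears at 12.6 kHz.
147.4 kHz mod fs = 12.2 kHz.
12.2 kHz ≤ fs/2 = 16.9 kHz, appears at 12.2 kHz.
138.6 kHz mod fs = 3.4 kHz.
3.4 kHz ≤ fs/2 = 16.9 kHz, appears at 3.4 kHz.
12.2 kHz ≤ fs/2 = 16.9 kHz, passes unchanged.
Distinct values: {3.4 kHz, 6 kHz, 12.2 kHz, 12.6 kHz}.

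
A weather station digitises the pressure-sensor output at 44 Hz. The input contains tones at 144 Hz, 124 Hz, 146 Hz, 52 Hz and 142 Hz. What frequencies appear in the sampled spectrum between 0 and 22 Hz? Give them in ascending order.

8 Hz, 10 Hz, 12 Hz, 14 Hz

fs/2 = 22 Hz.
144 Hz mod fs = 12 Hz.
12 Hz ≤ fs/2 = 22 Hz, appears at 12 Hz.
124 Hz mod fs = 36 Hz.
36 Hz > fs/2 = 22 Hz, folds to fs − 36 Hz = 8 Hz.
146 Hz mod fs = 14 Hz.
14 Hz ≤ fs/2 = 22 Hz, appears at 14 Hz.
52 Hz mod fs = 8 Hz.
8 Hz ≤ fs/2 = 22 Hz, appears at 8 Hz.
142 Hz mod fs = 10 Hz.
10 Hz ≤ fs/2 = 22 Hz, appears at 10 Hz.
Distinct values: {8 Hz, 10 Hz, 12 Hz, 14 Hz}.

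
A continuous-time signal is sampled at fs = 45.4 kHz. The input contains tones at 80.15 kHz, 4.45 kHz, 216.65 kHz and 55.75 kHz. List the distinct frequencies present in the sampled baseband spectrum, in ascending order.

fs/2 = 22.7 kHz.
80.15 kHz mod fs = 34.75 kHz.
34.75 kHz > fs/2 = 22.7 kHz, folds to fs − 34.75 kHz = 10.65 kHz.
4.45 kHz ≤ fs/2 = 22.7 kHz, passes unchanged.
216.65 kHz mod fs = 35.05 kHz.
35.05 kHz > fs/2 = 22.7 kHz, folds to fs − 35.05 kHz = 10.35 kHz.
55.75 kHz mod fs = 10.35 kHz.
10.35 kHz ≤ fs/2 = 22.7 kHz, appears at 10.35 kHz.
Distinct values: {4.45 kHz, 10.35 kHz, 10.65 kHz}.

4.45 kHz, 10.35 kHz, 10.65 kHz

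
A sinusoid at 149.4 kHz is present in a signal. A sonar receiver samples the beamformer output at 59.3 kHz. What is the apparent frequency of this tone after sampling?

28.5 kHz

149.4 kHz mod fs = 30.8 kHz.
30.8 kHz > fs/2 = 29.65 kHz, folds to fs − 30.8 kHz = 28.5 kHz.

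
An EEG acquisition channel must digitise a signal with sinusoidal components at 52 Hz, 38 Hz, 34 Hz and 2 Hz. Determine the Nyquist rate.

Highest-frequency component: 52 Hz.
Nyquist rate = 2 × 52 Hz = 104 Hz.

104 Hz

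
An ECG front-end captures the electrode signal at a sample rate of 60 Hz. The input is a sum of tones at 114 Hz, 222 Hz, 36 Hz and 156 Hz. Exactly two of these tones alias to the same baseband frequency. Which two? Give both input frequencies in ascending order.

fs/2 = 30 Hz.
114 Hz mod fs = 54 Hz.
54 Hz > fs/2 = 30 Hz, folds to fs − 54 Hz = 6 Hz.
222 Hz mod fs = 42 Hz.
42 Hz > fs/2 = 30 Hz, folds to fs − 42 Hz = 18 Hz.
36 Hz > fs/2 = 30 Hz, folds to fs − 36 Hz = 24 Hz.
156 Hz mod fs = 36 Hz.
36 Hz > fs/2 = 30 Hz, folds to fs − 36 Hz = 24 Hz.
36 Hz and 156 Hz both map to 24 Hz.

36 Hz, 156 Hz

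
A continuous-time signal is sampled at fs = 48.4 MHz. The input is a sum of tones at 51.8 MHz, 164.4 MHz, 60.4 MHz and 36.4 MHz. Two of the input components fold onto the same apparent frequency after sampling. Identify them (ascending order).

fs/2 = 24.2 MHz.
51.8 MHz mod fs = 3.4 MHz.
3.4 MHz ≤ fs/2 = 24.2 MHz, appears at 3.4 MHz.
164.4 MHz mod fs = 19.2 MHz.
19.2 MHz ≤ fs/2 = 24.2 MHz, appears at 19.2 MHz.
60.4 MHz mod fs = 12 MHz.
12 MHz ≤ fs/2 = 24.2 MHz, appears at 12 MHz.
36.4 MHz > fs/2 = 24.2 MHz, folds to fs − 36.4 MHz = 12 MHz.
36.4 MHz and 60.4 MHz both map to 12 MHz.

36.4 MHz, 60.4 MHz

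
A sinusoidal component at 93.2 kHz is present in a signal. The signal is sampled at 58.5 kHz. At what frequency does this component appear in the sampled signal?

93.2 kHz mod fs = 34.7 kHz.
34.7 kHz > fs/2 = 29.25 kHz, folds to fs − 34.7 kHz = 23.8 kHz.

23.8 kHz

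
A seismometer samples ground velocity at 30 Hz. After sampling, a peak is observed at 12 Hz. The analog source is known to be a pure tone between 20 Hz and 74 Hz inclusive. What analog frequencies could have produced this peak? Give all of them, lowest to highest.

42 Hz, 48 Hz, 72 Hz

Frequencies that alias to 12 Hz are k·fs ± 12 Hz for integer k ≥ 0.
k=0: 12 Hz.
k=1: 18 Hz, 42 Hz.
k=2: 48 Hz, 72 Hz.
k=3: 78 Hz, 102 Hz.
Within [20 Hz, 74 Hz]: 42 Hz, 48 Hz, 72 Hz.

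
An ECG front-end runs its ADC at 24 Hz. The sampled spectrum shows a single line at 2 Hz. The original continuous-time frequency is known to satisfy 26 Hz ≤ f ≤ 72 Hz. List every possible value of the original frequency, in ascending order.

Frequencies that alias to 2 Hz are k·fs ± 2 Hz for integer k ≥ 0.
k=0: 2 Hz.
k=1: 22 Hz, 26 Hz.
k=2: 46 Hz, 50 Hz.
k=3: 70 Hz, 74 Hz.
k=4: 94 Hz, 98 Hz.
Within [26 Hz, 72 Hz]: 26 Hz, 46 Hz, 50 Hz, 70 Hz.

26 Hz, 46 Hz, 50 Hz, 70 Hz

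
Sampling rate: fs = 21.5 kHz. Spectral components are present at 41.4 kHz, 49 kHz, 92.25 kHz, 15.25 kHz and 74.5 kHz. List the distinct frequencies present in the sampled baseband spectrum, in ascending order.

fs/2 = 10.75 kHz.
41.4 kHz mod fs = 19.9 kHz.
19.9 kHz > fs/2 = 10.75 kHz, folds to fs − 19.9 kHz = 1.6 kHz.
49 kHz mod fs = 6 kHz.
6 kHz ≤ fs/2 = 10.75 kHz, appears at 6 kHz.
92.25 kHz mod fs = 6.25 kHz.
6.25 kHz ≤ fs/2 = 10.75 kHz, appears at 6.25 kHz.
15.25 kHz > fs/2 = 10.75 kHz, folds to fs − 15.25 kHz = 6.25 kHz.
74.5 kHz mod fs = 10 kHz.
10 kHz ≤ fs/2 = 10.75 kHz, appears at 10 kHz.
Distinct values: {1.6 kHz, 6 kHz, 6.25 kHz, 10 kHz}.

1.6 kHz, 6 kHz, 6.25 kHz, 10 kHz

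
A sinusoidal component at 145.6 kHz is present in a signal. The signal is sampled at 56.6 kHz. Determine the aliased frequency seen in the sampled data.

24.2 kHz

145.6 kHz mod fs = 32.4 kHz.
32.4 kHz > fs/2 = 28.3 kHz, folds to fs − 32.4 kHz = 24.2 kHz.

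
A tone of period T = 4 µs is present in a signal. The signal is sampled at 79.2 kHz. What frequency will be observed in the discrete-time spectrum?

12.4 kHz

T = 4 µs → f = 1/T = 250 kHz.
250 kHz mod fs = 12.4 kHz.
12.4 kHz ≤ fs/2 = 39.6 kHz, appears at 12.4 kHz.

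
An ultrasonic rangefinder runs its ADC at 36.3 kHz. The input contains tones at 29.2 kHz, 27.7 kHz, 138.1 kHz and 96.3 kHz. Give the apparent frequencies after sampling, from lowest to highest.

fs/2 = 18.15 kHz.
29.2 kHz > fs/2 = 18.15 kHz, folds to fs − 29.2 kHz = 7.1 kHz.
27.7 kHz > fs/2 = 18.15 kHz, folds to fs − 27.7 kHz = 8.6 kHz.
138.1 kHz mod fs = 29.2 kHz.
29.2 kHz > fs/2 = 18.15 kHz, folds to fs − 29.2 kHz = 7.1 kHz.
96.3 kHz mod fs = 23.7 kHz.
23.7 kHz > fs/2 = 18.15 kHz, folds to fs − 23.7 kHz = 12.6 kHz.
Distinct values: {7.1 kHz, 8.6 kHz, 12.6 kHz}.

7.1 kHz, 8.6 kHz, 12.6 kHz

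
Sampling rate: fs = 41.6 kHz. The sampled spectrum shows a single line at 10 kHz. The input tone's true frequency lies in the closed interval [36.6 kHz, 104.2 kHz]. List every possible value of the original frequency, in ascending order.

Frequencies that alias to 10 kHz are k·fs ± 10 kHz for integer k ≥ 0.
k=0: 10 kHz.
k=1: 31.6 kHz, 51.6 kHz.
k=2: 73.2 kHz, 93.2 kHz.
k=3: 114.8 kHz, 134.8 kHz.
Within [36.6 kHz, 104.2 kHz]: 51.6 kHz, 73.2 kHz, 93.2 kHz.

51.6 kHz, 73.2 kHz, 93.2 kHz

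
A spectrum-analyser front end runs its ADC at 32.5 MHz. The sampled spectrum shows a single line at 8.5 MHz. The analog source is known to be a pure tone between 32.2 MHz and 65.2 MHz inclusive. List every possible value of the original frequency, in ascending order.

Frequencies that alias to 8.5 MHz are k·fs ± 8.5 MHz for integer k ≥ 0.
k=0: 8.5 MHz.
k=1: 24 MHz, 41 MHz.
k=2: 56.5 MHz, 73.5 MHz.
k=3: 89 MHz, 106 MHz.
Within [32.2 MHz, 65.2 MHz]: 41 MHz, 56.5 MHz.

41 MHz, 56.5 MHz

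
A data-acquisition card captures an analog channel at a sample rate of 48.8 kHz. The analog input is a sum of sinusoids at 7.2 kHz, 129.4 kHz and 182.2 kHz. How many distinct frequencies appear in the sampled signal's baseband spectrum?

3

fs/2 = 24.4 kHz.
7.2 kHz ≤ fs/2 = 24.4 kHz, passes unchanged.
129.4 kHz mod fs = 31.8 kHz.
31.8 kHz > fs/2 = 24.4 kHz, folds to fs − 31.8 kHz = 17 kHz.
182.2 kHz mod fs = 35.8 kHz.
35.8 kHz > fs/2 = 24.4 kHz, folds to fs − 35.8 kHz = 13 kHz.
Distinct values: {7.2 kHz, 13 kHz, 17 kHz} → 3.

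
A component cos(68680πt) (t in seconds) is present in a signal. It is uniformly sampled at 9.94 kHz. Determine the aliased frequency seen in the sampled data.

4.52 kHz

ω = 68680π rad/s → f = ω/(2π) = 34340 Hz = 34.34 kHz.
34.34 kHz mod fs = 4.52 kHz.
4.52 kHz ≤ fs/2 = 4.97 kHz, appears at 4.52 kHz.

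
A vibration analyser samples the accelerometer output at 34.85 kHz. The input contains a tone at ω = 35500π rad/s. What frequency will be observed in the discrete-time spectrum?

ω = 35500π rad/s → f = ω/(2π) = 17750 Hz = 17.75 kHz.
17.75 kHz > fs/2 = 17.425 kHz, folds to fs − 17.75 kHz = 17.1 kHz.

17.1 kHz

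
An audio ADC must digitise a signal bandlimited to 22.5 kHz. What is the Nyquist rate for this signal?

Nyquist rate = 2 × 22.5 kHz = 45 kHz.

45 kHz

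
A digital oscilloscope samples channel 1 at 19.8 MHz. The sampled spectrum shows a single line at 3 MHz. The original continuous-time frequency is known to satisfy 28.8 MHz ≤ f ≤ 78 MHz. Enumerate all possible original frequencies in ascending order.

36.6 MHz, 42.6 MHz, 56.4 MHz, 62.4 MHz, 76.2 MHz

Frequencies that alias to 3 MHz are k·fs ± 3 MHz for integer k ≥ 0.
k=0: 3 MHz.
k=1: 16.8 MHz, 22.8 MHz.
k=2: 36.6 MHz, 42.6 MHz.
k=3: 56.4 MHz, 62.4 MHz.
k=4: 76.2 MHz, 82.2 MHz.
k=5: 96 MHz, 102 MHz.
Within [28.8 MHz, 78 MHz]: 36.6 MHz, 42.6 MHz, 56.4 MHz, 62.4 MHz, 76.2 MHz.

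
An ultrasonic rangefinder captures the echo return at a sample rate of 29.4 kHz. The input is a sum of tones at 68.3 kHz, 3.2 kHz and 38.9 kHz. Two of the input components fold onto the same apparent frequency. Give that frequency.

9.5 kHz

fs/2 = 14.7 kHz.
68.3 kHz mod fs = 9.5 kHz.
9.5 kHz ≤ fs/2 = 14.7 kHz, appears at 9.5 kHz.
3.2 kHz ≤ fs/2 = 14.7 kHz, passes unchanged.
38.9 kHz mod fs = 9.5 kHz.
9.5 kHz ≤ fs/2 = 14.7 kHz, appears at 9.5 kHz.
38.9 kHz and 68.3 kHz both map to 9.5 kHz.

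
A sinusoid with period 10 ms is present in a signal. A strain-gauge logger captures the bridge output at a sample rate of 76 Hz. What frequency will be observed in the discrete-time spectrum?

24 Hz

T = 10 ms → f = 1/T = 100 Hz.
100 Hz mod fs = 24 Hz.
24 Hz ≤ fs/2 = 38 Hz, appears at 24 Hz.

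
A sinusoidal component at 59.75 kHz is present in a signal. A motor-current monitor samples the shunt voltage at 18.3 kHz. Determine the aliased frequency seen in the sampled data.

59.75 kHz mod fs = 4.85 kHz.
4.85 kHz ≤ fs/2 = 9.15 kHz, appears at 4.85 kHz.

4.85 kHz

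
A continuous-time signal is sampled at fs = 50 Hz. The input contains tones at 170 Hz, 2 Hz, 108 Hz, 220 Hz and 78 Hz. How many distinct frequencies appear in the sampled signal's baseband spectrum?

4

fs/2 = 25 Hz.
170 Hz mod fs = 20 Hz.
20 Hz ≤ fs/2 = 25 Hz, appears at 20 Hz.
2 Hz ≤ fs/2 = 25 Hz, passes unchanged.
108 Hz mod fs = 8 Hz.
8 Hz ≤ fs/2 = 25 Hz, appears at 8 Hz.
220 Hz mod fs = 20 Hz.
20 Hz ≤ fs/2 = 25 Hz, appears at 20 Hz.
78 Hz mod fs = 28 Hz.
28 Hz > fs/2 = 25 Hz, folds to fs − 28 Hz = 22 Hz.
Distinct values: {2 Hz, 8 Hz, 20 Hz, 22 Hz} → 4.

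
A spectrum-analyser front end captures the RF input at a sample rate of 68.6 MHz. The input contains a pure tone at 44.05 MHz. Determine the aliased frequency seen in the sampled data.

44.05 MHz > fs/2 = 34.3 MHz, folds to fs − 44.05 MHz = 24.55 MHz.

24.55 MHz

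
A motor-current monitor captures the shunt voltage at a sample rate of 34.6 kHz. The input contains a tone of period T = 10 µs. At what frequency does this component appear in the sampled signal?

3.8 kHz

T = 10 µs → f = 1/T = 100 kHz.
100 kHz mod fs = 30.8 kHz.
30.8 kHz > fs/2 = 17.3 kHz, folds to fs − 30.8 kHz = 3.8 kHz.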